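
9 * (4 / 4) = 9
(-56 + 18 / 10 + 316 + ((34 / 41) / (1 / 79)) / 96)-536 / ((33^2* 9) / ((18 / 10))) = 187442917 / 714384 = 262.38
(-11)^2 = 121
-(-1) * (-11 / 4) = -11 / 4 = -2.75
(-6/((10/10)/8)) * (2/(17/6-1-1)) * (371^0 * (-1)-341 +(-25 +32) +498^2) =-28531468.80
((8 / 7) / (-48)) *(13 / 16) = -13 / 672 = -0.02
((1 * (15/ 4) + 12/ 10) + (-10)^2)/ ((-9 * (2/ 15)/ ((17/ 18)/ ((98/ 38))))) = -677977/ 21168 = -32.03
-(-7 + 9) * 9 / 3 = -6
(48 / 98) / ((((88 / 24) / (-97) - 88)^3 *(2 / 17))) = -295706052 / 48465609607723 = -0.00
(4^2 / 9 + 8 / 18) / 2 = 1.11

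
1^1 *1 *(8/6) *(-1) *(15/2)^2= -75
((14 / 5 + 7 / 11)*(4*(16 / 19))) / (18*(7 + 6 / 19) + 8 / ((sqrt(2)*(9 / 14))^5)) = 26381178143617248 / 297253583501942815- 1824685888467456*sqrt(2) / 297253583501942815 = 0.08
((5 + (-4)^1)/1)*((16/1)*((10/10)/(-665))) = -16/665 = -0.02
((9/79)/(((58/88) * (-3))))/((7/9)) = -1188/16037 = -0.07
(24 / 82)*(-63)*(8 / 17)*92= -556416 / 697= -798.30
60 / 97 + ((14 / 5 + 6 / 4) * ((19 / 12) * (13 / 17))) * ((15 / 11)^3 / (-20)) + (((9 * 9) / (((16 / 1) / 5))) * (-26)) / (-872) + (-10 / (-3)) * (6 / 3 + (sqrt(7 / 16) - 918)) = -140216525708485 / 45933172032 + 5 * sqrt(7) / 6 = -3050.42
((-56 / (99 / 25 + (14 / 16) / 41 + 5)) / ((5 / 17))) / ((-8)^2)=-3485 / 10521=-0.33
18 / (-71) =-18 / 71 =-0.25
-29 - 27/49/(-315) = -49732/1715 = -29.00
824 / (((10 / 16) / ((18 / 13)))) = 118656 / 65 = 1825.48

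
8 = 8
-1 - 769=-770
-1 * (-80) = 80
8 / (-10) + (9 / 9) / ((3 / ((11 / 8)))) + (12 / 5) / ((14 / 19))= 2449 / 840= 2.92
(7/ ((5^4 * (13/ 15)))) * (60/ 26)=126/ 4225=0.03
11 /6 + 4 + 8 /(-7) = 197 /42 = 4.69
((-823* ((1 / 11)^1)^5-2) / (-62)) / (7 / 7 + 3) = 322925 / 39940648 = 0.01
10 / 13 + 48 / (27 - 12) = 258 / 65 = 3.97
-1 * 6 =-6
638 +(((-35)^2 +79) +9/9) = 1943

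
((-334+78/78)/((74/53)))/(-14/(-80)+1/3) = -469.18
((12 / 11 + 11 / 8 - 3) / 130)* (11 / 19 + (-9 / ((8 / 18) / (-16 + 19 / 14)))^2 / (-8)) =246210369829 / 5453127680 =45.15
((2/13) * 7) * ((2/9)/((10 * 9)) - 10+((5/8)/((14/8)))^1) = -54661/5265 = -10.38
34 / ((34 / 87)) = 87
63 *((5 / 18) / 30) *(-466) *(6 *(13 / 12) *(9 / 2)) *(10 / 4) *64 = -1272180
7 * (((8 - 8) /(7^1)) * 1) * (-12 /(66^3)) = 0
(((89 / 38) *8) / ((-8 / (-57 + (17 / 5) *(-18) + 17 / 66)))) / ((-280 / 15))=-3463969 / 234080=-14.80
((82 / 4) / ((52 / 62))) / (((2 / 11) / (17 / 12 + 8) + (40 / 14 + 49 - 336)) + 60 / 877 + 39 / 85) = -824390993195 / 9565146097104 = -0.09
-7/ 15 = -0.47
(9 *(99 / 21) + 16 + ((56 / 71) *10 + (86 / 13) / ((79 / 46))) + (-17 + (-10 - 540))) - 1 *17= -262269671 / 510419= -513.83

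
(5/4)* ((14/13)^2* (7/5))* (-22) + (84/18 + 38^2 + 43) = 1447.02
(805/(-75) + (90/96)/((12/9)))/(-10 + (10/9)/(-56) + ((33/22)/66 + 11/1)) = -2224299/222400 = -10.00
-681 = -681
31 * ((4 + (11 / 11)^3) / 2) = 155 / 2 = 77.50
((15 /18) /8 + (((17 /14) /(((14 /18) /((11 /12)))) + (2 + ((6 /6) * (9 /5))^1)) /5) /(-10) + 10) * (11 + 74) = 24988861 /29400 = 849.96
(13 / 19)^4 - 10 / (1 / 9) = -11700329 / 130321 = -89.78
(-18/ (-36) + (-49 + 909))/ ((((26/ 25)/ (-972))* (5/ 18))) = -37638270/ 13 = -2895251.54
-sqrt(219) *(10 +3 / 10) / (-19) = 8.02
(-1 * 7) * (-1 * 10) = 70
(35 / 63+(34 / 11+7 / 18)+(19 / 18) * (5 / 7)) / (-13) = -3319 / 9009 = -0.37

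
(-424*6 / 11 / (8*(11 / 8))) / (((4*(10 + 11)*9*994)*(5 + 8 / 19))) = -2014 / 390228993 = -0.00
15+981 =996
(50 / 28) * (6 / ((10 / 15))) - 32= -223 / 14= -15.93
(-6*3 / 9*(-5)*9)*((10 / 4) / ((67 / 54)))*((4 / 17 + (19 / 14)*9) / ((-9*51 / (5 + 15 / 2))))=-16666875 / 271082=-61.48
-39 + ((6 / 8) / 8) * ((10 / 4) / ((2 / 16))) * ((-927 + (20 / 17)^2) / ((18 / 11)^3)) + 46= -389.09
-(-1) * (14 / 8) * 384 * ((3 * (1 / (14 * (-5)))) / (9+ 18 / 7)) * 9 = -112 / 5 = -22.40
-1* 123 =-123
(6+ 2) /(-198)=-4 /99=-0.04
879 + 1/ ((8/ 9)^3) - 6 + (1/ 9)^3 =326377457/ 373248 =874.43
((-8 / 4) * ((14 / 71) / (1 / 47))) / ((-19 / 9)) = 11844 / 1349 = 8.78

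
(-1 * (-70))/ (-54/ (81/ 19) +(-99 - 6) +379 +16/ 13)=273/ 1024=0.27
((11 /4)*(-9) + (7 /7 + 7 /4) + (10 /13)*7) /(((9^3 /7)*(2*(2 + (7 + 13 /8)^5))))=-917504 /548998006635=-0.00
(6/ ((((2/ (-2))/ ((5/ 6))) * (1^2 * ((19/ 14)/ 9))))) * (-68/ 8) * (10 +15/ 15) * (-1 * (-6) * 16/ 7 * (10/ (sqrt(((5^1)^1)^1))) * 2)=3231360 * sqrt(5)/ 19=380291.61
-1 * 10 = -10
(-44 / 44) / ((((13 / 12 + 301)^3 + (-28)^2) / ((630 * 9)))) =-9797760 / 47636120377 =-0.00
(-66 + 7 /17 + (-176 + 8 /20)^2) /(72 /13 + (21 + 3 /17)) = 18889221 /16400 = 1151.78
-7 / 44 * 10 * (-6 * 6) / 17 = 630 / 187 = 3.37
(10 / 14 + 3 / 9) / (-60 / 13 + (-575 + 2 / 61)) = -17446 / 9651789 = -0.00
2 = 2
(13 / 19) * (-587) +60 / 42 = -400.20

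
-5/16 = -0.31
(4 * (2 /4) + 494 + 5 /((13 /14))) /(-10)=-3259 /65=-50.14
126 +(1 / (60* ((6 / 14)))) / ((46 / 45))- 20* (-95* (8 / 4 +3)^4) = 218523191 / 184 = 1187626.04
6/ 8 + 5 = 23/ 4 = 5.75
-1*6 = -6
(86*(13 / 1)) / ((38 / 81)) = 45279 / 19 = 2383.11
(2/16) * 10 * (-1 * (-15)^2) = -281.25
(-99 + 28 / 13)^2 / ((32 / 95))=150582695 / 5408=27844.43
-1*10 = -10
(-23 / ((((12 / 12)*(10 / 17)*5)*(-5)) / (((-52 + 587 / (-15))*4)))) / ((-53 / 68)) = 72691592 / 99375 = 731.49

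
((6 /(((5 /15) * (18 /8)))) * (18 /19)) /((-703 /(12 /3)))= -576 /13357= -0.04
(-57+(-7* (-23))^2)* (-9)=-232776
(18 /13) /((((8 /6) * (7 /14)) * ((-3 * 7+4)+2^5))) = 9 /65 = 0.14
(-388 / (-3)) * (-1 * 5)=-1940 / 3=-646.67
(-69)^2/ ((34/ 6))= 14283/ 17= 840.18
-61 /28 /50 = -61 /1400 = -0.04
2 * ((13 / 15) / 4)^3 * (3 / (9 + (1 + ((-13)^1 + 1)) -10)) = -2197 / 432000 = -0.01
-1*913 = -913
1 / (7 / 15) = 15 / 7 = 2.14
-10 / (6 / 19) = -95 / 3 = -31.67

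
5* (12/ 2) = 30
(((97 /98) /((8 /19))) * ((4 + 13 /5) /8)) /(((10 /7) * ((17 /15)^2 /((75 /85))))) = 8210565 /8804096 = 0.93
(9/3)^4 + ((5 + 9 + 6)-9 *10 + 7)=18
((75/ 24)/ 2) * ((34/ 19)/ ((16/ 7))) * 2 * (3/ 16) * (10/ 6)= 14875/ 19456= 0.76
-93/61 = -1.52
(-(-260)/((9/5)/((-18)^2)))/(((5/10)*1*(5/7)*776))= 16380/97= 168.87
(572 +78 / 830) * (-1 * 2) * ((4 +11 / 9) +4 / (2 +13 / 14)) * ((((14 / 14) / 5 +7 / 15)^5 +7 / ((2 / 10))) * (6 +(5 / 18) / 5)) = -537071627028937 / 334906245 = -1603647.69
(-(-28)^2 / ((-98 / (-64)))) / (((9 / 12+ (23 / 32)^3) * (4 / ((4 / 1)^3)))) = -268435456 / 36743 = -7305.76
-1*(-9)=9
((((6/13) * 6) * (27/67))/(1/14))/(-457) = -13608/398047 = -0.03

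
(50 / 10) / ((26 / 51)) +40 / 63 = 17105 / 1638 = 10.44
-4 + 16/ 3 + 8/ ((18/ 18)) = 28/ 3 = 9.33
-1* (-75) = 75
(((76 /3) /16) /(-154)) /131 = -19 /242088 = -0.00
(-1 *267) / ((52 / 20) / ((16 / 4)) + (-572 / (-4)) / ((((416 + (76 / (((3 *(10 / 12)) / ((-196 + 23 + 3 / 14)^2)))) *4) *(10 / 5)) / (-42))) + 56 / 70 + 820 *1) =-395844940440 / 1217852055889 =-0.33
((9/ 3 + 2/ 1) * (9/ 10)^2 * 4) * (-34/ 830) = -1377/ 2075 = -0.66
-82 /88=-41 /44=-0.93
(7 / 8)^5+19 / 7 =740241 / 229376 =3.23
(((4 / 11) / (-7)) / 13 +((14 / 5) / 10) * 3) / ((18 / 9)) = 20921 / 50050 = 0.42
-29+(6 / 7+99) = 496 / 7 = 70.86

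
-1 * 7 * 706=-4942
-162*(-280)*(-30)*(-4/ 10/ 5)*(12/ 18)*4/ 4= 72576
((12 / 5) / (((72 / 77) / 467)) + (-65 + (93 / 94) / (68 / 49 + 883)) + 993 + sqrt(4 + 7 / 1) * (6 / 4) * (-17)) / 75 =1443804029 / 50918625 - 17 * sqrt(11) / 50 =27.23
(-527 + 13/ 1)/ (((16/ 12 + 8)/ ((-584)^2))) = -131477088/ 7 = -18782441.14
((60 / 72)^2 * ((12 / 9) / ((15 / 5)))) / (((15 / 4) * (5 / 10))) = 40 / 243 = 0.16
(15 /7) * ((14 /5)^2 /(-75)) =-28 /125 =-0.22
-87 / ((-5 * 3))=29 / 5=5.80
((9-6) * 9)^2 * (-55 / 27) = -1485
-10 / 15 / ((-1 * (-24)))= -1 / 36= -0.03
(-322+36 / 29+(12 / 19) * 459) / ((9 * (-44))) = 773 / 9918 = 0.08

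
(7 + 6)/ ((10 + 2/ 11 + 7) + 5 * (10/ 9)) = 1287/ 2251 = 0.57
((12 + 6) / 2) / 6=1.50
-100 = -100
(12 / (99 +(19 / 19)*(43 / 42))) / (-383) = -504 / 1608983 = -0.00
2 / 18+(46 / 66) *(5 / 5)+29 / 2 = 3031 / 198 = 15.31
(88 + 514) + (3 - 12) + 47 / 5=3012 / 5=602.40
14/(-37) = -14/37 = -0.38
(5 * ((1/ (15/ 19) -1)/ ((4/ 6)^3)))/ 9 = 1/ 2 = 0.50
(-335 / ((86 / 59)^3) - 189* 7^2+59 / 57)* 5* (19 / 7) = -1698217589065 / 13357176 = -127138.97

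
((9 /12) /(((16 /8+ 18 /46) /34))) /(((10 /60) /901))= 57647.62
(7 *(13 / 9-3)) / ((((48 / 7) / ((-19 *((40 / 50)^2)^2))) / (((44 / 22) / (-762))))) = -208544 / 6429375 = -0.03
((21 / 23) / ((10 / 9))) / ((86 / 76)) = 3591 / 4945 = 0.73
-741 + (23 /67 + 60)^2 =13019500 /4489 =2900.31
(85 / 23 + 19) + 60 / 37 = 20694 / 851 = 24.32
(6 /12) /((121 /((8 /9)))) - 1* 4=-4352 /1089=-4.00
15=15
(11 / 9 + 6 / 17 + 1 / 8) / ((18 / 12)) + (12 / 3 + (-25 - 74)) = -172339 / 1836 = -93.87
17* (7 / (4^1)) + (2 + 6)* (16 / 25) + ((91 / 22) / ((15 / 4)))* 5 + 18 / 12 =138221 / 3300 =41.89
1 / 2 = 0.50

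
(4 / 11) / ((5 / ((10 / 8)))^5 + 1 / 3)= 12 / 33803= 0.00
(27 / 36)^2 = 9 / 16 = 0.56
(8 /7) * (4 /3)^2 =128 /63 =2.03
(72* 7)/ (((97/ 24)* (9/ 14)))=18816/ 97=193.98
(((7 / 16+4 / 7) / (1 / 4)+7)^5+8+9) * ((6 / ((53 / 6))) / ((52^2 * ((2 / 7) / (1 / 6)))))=8451985730415 / 352350322688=23.99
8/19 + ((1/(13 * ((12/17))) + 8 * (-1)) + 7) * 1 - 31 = -93277/2964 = -31.47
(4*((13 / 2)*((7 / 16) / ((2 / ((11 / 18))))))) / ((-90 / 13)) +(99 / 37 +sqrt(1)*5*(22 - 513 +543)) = 251434999 / 959040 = 262.17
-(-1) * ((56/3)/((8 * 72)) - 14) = -3017/216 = -13.97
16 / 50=8 / 25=0.32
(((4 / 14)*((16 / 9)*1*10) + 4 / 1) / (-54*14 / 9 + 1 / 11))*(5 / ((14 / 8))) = -9680 / 31311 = -0.31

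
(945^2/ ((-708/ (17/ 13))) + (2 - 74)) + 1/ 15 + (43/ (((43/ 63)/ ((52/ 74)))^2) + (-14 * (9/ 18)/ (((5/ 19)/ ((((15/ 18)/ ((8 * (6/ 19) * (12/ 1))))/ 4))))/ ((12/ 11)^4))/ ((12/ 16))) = -81343380305520551791/ 48535247065743360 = -1675.97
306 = 306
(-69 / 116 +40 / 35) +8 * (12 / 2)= 39421 / 812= 48.55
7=7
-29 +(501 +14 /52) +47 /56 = 344423 /728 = 473.11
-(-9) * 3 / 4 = 27 / 4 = 6.75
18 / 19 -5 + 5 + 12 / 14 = 240 / 133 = 1.80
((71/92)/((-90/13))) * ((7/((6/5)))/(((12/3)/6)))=-6461/6624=-0.98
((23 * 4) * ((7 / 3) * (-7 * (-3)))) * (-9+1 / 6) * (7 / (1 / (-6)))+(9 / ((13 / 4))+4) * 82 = 1673023.08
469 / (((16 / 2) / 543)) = 254667 / 8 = 31833.38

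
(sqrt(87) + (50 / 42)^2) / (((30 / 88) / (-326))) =-14344 * sqrt(87) / 15 - 1793000 / 1323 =-10274.71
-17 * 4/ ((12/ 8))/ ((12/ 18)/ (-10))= 680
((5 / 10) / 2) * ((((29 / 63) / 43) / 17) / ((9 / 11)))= 0.00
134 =134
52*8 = 416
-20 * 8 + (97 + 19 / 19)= -62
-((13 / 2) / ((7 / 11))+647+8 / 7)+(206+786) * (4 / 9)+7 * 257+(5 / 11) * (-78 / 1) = 2142863 / 1386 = 1546.08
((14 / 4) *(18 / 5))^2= 3969 / 25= 158.76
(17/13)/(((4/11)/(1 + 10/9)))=3553/468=7.59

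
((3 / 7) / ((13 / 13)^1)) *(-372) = -1116 / 7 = -159.43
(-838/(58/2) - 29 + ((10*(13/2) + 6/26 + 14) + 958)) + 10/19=7018741/7163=979.86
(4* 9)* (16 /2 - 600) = -21312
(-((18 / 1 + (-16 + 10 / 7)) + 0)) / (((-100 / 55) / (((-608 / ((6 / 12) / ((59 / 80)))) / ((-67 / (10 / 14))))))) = 295944 / 16415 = 18.03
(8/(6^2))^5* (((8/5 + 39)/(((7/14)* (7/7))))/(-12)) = -3248/885735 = -0.00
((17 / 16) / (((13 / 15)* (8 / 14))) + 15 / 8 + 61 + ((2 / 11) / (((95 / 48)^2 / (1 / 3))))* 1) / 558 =5371757627 / 46089014400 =0.12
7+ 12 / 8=17 / 2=8.50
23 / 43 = 0.53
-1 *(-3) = 3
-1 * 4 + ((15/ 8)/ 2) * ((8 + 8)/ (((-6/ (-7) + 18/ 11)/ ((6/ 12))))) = -127/ 128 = -0.99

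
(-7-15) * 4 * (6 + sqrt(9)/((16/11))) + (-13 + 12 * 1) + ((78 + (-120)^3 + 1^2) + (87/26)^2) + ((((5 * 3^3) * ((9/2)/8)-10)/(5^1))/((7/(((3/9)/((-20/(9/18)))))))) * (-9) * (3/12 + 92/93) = -162287836057201/93882880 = -1728620.13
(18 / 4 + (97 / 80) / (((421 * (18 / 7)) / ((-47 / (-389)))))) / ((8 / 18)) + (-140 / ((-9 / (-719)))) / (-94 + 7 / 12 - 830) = 11068695594917 / 497752947840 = 22.24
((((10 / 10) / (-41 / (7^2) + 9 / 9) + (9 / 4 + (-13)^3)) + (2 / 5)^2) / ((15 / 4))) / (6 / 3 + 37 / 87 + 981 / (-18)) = 12693097 / 1132625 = 11.21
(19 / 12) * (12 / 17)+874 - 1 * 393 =8196 / 17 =482.12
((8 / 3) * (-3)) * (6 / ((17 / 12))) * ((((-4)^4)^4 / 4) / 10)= -309237645312 / 85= -3638089944.85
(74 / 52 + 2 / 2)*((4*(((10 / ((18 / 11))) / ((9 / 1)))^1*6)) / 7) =220 / 39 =5.64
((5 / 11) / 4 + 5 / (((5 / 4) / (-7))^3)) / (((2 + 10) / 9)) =-658.47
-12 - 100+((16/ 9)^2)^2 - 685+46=-4861775/ 6561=-741.01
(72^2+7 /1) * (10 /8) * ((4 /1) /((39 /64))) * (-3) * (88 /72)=-18272320 /117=-156173.68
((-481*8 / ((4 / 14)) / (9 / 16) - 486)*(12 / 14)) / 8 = -109931 / 42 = -2617.40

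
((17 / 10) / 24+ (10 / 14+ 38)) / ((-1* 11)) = -65159 / 18480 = -3.53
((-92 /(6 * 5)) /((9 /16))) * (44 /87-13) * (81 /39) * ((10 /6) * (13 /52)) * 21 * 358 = 501220048 /1131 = 443165.38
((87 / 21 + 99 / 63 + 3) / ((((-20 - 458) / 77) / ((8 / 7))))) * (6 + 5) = -29524 / 1673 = -17.65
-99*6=-594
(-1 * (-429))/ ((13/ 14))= 462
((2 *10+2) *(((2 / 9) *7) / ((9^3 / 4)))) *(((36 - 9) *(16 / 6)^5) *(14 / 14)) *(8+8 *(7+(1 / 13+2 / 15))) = 517061214208 / 11514555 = 44905.01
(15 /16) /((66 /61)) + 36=12977 /352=36.87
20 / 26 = 10 / 13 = 0.77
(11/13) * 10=110/13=8.46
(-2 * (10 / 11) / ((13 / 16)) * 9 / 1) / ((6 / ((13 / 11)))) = -480 / 121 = -3.97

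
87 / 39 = 29 / 13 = 2.23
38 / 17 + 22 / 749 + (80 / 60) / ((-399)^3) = 785013118880 / 346635182943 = 2.26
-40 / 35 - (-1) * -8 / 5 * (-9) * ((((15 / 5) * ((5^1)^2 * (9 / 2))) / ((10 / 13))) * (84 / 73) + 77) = 21404984 / 2555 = 8377.68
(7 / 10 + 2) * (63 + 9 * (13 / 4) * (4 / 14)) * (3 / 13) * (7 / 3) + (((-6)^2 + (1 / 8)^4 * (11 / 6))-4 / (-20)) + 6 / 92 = 1028809945 / 7348224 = 140.01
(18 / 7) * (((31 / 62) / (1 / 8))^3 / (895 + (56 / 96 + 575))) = 13824 / 123529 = 0.11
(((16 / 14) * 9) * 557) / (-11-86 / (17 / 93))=-681768 / 57295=-11.90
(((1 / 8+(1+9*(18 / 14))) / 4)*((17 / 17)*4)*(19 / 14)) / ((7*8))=13509 / 43904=0.31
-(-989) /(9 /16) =15824 /9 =1758.22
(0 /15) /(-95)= 0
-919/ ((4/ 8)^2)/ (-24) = 153.17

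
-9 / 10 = -0.90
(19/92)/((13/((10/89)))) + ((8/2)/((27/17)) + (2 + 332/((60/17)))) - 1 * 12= 622124783/7184970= 86.59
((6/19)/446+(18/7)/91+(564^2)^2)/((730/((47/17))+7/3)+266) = 38506444953626707821/202598107985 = 190063201.17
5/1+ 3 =8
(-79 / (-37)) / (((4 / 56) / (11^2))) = 133826 / 37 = 3616.92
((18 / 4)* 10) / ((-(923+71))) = -45 / 994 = -0.05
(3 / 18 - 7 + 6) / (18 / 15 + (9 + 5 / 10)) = -25 / 321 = -0.08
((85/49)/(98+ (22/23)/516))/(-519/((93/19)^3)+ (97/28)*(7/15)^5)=-45642333063375000/11214207568858814611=-0.00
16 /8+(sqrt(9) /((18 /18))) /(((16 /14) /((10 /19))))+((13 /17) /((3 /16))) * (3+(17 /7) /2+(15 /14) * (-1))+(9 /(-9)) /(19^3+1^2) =16.20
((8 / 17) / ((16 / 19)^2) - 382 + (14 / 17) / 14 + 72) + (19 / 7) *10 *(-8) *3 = -3658369 / 3808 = -960.71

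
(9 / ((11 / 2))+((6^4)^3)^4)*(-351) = -86688167008095945503976722148963517470894 / 11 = -7880742455281449591270611000000000000000.00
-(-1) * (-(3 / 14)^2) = -9 / 196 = -0.05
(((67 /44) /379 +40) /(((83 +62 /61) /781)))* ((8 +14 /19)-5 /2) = 684749978829 /295241000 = 2319.29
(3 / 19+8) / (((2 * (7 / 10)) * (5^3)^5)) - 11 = -1785888671844 / 162353515625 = -11.00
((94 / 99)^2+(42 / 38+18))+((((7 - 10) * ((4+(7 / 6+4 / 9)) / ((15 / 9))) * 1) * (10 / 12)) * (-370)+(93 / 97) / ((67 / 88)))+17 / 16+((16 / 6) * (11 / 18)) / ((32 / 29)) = 60763053018835 / 19363796496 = 3137.97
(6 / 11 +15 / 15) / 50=17 / 550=0.03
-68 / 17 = -4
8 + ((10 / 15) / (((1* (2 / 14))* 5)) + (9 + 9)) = 404 / 15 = 26.93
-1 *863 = -863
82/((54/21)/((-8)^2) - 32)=-18368/7159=-2.57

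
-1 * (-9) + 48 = 57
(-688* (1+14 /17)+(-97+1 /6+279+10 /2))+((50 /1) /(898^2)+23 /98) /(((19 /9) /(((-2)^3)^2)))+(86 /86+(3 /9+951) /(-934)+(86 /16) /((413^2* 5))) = -659981471941928078651 /622434181469391480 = -1060.32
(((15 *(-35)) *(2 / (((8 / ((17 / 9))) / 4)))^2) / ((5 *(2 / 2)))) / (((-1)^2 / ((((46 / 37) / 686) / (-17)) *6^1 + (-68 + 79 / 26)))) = 3441558115 / 141414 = 24336.76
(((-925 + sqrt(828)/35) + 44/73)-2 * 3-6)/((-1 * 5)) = 68357/365-6 * sqrt(23)/175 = 187.12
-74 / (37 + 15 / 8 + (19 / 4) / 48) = -14208 / 7483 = -1.90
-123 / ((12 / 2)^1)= -41 / 2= -20.50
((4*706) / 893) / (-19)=-2824 / 16967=-0.17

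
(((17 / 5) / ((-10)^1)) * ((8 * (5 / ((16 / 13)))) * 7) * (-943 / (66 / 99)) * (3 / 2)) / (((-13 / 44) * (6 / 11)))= -40734771 / 40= -1018369.28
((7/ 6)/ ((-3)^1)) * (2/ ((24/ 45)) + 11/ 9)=-1253/ 648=-1.93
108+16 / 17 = 1852 / 17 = 108.94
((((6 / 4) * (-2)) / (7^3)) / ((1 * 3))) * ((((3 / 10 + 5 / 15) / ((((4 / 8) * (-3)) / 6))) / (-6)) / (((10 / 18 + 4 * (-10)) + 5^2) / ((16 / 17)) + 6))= 152 / 1154195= 0.00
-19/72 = -0.26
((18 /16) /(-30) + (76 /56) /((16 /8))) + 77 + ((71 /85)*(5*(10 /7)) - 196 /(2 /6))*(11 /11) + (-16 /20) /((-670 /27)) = -1608505879 /3189200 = -504.36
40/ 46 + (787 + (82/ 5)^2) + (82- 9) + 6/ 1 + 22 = 665752/ 575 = 1157.83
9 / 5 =1.80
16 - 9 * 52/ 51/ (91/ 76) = 992/ 119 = 8.34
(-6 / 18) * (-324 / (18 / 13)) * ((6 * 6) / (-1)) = -2808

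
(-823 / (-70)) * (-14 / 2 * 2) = -823 / 5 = -164.60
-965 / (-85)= 193 / 17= 11.35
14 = 14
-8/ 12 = -2/ 3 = -0.67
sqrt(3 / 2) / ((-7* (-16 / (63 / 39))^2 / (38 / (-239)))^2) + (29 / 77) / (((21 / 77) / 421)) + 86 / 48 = 1432809* sqrt(6) / 53458792644608 + 97973 / 168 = 583.17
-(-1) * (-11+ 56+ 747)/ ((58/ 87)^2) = 1782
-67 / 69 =-0.97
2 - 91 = -89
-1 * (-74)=74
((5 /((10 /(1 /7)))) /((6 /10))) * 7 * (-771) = -1285 /2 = -642.50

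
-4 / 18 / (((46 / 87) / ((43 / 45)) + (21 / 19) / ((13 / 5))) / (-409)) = 251951362 / 2712285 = 92.89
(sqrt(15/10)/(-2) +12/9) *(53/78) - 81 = -9371/117 - 53 *sqrt(6)/312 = -80.51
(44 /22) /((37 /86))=4.65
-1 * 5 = -5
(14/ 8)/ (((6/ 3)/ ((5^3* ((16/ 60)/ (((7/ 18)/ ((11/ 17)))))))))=825/ 17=48.53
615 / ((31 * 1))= 615 / 31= 19.84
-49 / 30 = -1.63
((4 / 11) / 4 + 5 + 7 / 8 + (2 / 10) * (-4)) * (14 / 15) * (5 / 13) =15911 / 8580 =1.85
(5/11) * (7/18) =35/198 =0.18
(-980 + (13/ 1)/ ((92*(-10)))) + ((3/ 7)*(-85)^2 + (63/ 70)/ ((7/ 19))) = 13645441/ 6440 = 2118.86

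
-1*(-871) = 871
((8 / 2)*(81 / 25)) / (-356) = -81 / 2225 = -0.04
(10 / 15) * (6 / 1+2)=16 / 3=5.33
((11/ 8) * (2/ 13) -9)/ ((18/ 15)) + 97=27979/ 312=89.68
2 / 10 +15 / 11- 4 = -134 / 55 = -2.44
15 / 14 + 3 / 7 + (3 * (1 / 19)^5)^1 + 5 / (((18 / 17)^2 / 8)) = 14913544763 / 401128038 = 37.18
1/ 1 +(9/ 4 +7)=41/ 4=10.25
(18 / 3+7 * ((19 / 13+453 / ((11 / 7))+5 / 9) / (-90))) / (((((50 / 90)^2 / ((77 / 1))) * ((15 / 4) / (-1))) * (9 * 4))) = 13441687 / 438750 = 30.64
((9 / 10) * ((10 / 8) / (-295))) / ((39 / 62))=-93 / 15340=-0.01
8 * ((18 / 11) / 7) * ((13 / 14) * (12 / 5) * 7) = 11232 / 385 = 29.17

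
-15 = -15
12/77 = 0.16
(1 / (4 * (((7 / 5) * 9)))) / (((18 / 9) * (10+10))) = 1 / 2016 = 0.00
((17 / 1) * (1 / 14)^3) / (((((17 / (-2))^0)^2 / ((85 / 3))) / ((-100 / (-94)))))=36125 / 193452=0.19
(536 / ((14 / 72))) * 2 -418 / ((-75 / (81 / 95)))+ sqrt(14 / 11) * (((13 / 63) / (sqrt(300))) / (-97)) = 4828158 / 875 -13 * sqrt(462) / 2016630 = 5517.89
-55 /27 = -2.04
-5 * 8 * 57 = -2280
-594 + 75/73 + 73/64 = -2765039/4672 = -591.83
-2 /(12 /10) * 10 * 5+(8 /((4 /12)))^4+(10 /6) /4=3980317 /12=331693.08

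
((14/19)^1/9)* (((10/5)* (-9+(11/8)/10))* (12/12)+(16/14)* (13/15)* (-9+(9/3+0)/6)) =-21961/10260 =-2.14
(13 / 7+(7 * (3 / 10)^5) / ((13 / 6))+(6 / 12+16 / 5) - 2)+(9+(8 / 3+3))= 248862163 / 13650000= 18.23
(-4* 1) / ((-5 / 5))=4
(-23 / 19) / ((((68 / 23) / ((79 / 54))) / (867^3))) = -59337243887 / 152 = -390376604.52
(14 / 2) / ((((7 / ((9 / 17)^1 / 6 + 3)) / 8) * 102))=70 / 289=0.24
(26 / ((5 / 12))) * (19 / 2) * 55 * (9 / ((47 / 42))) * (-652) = -170967051.57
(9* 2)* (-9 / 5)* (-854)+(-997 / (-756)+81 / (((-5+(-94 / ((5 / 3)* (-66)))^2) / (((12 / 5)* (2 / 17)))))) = 5740480801789 / 207495540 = 27665.56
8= 8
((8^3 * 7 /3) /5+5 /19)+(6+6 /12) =140047 /570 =245.70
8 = 8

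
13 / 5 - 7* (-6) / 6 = 9.60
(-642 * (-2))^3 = 2116874304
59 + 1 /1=60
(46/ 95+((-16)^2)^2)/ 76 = 3112983/ 3610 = 862.32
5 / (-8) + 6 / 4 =7 / 8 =0.88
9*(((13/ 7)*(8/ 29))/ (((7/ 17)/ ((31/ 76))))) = 123318/ 26999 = 4.57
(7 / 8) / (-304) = -7 / 2432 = -0.00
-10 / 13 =-0.77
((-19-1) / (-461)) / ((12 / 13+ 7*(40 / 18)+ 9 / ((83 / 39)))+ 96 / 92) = 4467060 / 2239610377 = 0.00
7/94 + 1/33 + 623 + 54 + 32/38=39956833/58938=677.95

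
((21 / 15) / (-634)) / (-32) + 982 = 99614087 / 101440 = 982.00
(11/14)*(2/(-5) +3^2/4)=407/280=1.45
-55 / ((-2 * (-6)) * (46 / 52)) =-715 / 138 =-5.18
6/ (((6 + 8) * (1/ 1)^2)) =3/ 7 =0.43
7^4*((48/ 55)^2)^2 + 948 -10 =21328793066/ 9150625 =2330.86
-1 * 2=-2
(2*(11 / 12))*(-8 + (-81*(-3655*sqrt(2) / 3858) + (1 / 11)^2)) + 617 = 361845*sqrt(2) / 2572 + 39755 / 66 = 801.31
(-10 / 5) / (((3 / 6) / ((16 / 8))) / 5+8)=-40 / 161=-0.25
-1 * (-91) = 91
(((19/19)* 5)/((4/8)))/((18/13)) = 65/9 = 7.22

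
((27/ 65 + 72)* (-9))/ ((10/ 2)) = -42363/ 325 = -130.35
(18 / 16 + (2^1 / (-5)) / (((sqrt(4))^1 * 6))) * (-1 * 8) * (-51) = 2227 / 5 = 445.40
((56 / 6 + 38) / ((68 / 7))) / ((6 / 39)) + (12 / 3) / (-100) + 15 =237821 / 5100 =46.63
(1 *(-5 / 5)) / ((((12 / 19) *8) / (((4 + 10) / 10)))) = -0.28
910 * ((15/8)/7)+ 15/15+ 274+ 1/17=35279/68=518.81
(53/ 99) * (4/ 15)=212/ 1485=0.14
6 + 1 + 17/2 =31/2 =15.50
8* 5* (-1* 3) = -120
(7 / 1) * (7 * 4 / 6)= 98 / 3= 32.67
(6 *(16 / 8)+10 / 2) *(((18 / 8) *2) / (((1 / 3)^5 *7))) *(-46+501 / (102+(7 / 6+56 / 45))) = -7197333894 / 65779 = -109416.89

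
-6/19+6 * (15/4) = 843/38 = 22.18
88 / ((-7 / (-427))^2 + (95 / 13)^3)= 179850814 / 797573643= 0.23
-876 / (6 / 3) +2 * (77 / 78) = -17005 / 39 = -436.03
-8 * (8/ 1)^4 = -32768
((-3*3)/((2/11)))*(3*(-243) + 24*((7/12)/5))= 359469/10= 35946.90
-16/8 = -2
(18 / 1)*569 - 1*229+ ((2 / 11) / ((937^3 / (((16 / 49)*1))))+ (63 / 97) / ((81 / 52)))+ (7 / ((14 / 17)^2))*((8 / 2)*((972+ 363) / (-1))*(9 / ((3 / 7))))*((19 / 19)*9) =-4028533550274975751948 / 387098761263291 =-10406991.58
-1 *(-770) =770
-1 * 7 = -7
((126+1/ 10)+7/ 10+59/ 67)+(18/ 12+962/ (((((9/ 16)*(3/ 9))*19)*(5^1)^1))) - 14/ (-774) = 180512945/ 985302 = 183.21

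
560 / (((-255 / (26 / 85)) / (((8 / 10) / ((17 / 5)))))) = -11648 / 73695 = -0.16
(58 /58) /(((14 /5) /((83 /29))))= 415 /406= 1.02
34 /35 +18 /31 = 1684 /1085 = 1.55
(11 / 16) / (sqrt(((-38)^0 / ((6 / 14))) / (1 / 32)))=11 *sqrt(42) / 896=0.08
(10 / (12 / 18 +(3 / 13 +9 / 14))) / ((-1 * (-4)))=1365 / 841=1.62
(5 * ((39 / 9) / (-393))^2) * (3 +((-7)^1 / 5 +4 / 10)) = 1690 / 1390041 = 0.00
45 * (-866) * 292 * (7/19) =-79654680/19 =-4192351.58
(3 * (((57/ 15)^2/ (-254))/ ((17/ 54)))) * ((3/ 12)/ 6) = -0.02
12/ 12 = 1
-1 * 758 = -758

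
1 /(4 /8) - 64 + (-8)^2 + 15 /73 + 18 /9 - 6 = -131 /73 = -1.79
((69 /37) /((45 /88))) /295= 0.01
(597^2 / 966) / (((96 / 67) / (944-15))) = 2464885043 / 10304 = 239216.33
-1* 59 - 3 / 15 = -296 / 5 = -59.20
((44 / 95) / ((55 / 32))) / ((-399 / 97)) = -12416 / 189525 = -0.07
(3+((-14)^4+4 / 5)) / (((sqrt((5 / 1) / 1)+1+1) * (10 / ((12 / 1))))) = -2305188 / 25+1152594 * sqrt(5) / 25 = 10883.62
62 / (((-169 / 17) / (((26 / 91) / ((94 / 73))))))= -76942 / 55601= -1.38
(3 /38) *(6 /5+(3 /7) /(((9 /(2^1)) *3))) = 194 /1995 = 0.10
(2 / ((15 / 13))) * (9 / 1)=78 / 5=15.60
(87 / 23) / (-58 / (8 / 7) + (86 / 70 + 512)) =12180 / 1489181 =0.01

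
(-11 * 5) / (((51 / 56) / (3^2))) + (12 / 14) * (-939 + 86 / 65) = -1488714 / 1105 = -1347.25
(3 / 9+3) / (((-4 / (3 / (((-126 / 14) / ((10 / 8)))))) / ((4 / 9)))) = 25 / 162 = 0.15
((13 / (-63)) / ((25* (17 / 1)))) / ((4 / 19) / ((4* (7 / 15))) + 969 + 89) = -247 / 538288425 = -0.00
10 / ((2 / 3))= 15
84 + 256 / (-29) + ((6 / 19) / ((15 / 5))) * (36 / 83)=3439948 / 45733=75.22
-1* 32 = -32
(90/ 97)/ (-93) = -30/ 3007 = -0.01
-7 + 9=2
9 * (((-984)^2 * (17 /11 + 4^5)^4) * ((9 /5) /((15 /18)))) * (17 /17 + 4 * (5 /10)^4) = 1905271502551075983929184 /73205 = 26026521447320210148.61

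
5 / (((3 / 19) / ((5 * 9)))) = 1425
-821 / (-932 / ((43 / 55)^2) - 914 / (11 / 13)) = 0.32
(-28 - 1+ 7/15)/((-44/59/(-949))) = -5991037/165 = -36309.32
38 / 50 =19 / 25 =0.76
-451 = -451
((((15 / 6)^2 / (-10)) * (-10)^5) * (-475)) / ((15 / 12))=-23750000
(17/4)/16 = 17/64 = 0.27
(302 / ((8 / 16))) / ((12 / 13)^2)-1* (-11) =25915 / 36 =719.86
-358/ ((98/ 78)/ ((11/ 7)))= -153582/ 343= -447.76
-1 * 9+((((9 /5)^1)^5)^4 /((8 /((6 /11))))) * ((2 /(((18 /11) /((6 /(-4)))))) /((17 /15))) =-36496342324436411403 /2593994140625000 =-14069.55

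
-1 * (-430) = 430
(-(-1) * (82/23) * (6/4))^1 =123/23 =5.35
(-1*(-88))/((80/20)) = 22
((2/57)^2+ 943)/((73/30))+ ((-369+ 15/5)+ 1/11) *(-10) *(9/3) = 9883393460/869649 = 11364.81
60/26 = 30/13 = 2.31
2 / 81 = 0.02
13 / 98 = 0.13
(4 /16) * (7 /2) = 7 /8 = 0.88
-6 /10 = -3 /5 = -0.60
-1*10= -10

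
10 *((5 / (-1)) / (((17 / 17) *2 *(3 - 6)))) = 25 / 3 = 8.33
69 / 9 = 23 / 3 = 7.67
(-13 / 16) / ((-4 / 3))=39 / 64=0.61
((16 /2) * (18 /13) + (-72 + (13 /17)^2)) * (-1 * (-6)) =-1360146 /3757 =-362.03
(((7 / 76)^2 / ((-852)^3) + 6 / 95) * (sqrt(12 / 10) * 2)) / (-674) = -1128089659147 * sqrt(30) / 30096492037862400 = -0.00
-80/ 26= -40/ 13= -3.08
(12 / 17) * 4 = 2.82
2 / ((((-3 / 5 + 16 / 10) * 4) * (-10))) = -1 / 20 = -0.05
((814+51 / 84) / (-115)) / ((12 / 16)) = -7603 / 805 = -9.44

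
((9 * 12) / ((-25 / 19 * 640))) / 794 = -0.00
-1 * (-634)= 634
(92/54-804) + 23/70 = -1515719/1890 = -801.97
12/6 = 2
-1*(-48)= 48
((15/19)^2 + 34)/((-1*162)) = -12499/58482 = -0.21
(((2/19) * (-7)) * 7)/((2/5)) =-245/19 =-12.89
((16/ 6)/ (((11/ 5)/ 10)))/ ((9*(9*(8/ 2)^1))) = 100/ 2673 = 0.04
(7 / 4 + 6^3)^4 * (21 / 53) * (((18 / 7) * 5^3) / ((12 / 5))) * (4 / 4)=3237390938705625 / 27136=119302437304.89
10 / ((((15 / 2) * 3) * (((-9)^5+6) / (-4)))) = 16 / 531387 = 0.00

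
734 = 734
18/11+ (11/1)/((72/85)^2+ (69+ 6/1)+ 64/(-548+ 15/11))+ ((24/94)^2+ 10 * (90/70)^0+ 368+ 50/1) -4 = 33985632949800099/79807134238733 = 425.85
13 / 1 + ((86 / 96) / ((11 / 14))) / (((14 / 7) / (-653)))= -189689 / 528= -359.26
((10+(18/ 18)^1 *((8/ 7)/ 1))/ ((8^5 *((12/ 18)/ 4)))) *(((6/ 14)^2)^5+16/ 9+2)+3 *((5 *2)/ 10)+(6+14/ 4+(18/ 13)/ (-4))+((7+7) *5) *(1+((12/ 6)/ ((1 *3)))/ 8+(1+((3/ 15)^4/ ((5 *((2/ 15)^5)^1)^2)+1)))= 1593906659171507602673/ 631732166467584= 2523073.45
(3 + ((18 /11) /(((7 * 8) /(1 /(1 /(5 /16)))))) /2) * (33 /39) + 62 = 64.54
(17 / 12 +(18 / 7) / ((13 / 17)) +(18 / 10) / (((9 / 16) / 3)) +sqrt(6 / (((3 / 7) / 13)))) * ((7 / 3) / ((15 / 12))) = 28 * sqrt(182) / 15 +78511 / 2925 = 52.02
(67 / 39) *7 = 469 / 39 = 12.03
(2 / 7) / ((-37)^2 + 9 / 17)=17 / 81487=0.00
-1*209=-209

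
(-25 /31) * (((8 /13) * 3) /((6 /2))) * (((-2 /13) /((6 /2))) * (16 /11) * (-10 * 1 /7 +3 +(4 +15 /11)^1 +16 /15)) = 11829760 /39936897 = 0.30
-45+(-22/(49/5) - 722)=-37693/49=-769.24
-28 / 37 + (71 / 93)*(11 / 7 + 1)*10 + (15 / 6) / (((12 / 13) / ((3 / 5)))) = 1316729 / 64232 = 20.50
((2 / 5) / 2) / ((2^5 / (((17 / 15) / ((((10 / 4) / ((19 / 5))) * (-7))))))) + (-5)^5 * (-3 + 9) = -3937500323 / 210000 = -18750.00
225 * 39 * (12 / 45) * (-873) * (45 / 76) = -22981725 / 19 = -1209564.47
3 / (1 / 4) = 12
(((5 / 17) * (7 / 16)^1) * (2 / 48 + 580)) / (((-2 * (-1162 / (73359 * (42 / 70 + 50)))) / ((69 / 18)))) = 660282343149 / 1444864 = 456985.81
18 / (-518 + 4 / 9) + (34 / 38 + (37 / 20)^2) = 75801219 / 17700400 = 4.28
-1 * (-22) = 22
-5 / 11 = -0.45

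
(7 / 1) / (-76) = -7 / 76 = -0.09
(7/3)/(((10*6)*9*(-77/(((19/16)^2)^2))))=-130321/1167851520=-0.00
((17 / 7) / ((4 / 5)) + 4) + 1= 8.04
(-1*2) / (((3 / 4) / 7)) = -56 / 3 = -18.67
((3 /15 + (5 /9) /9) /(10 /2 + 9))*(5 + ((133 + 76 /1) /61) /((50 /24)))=537049 /4323375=0.12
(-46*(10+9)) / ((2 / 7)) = -3059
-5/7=-0.71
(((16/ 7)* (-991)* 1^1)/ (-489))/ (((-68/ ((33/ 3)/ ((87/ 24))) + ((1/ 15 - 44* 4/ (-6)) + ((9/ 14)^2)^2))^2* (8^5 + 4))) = 2528047735628800/ 917346484126330632873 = 0.00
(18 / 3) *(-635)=-3810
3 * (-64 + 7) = -171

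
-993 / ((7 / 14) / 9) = -17874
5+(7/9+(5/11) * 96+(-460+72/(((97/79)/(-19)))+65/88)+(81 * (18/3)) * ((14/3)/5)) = -37378073/34920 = -1070.39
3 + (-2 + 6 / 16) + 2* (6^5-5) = 124347 / 8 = 15543.38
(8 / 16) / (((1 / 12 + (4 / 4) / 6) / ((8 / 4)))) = 4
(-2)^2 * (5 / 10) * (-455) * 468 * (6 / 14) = -182520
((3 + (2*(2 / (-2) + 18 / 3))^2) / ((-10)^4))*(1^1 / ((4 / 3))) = 309 / 40000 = 0.01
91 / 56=13 / 8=1.62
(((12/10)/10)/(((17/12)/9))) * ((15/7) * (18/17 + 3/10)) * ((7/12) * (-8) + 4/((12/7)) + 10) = 122958/7225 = 17.02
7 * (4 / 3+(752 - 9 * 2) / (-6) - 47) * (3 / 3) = -1176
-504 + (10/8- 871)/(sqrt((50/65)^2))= -65387/40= -1634.68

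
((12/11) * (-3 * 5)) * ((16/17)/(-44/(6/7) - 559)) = 8640/342397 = 0.03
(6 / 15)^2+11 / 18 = 0.77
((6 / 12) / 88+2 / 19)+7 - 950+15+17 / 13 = -40280345 / 43472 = -926.58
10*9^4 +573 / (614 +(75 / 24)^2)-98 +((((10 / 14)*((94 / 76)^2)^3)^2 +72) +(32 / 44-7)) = 609227907115599446986248016983 / 9289108624822403649040384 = 65585.18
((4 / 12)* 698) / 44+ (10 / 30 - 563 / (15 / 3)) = -106.98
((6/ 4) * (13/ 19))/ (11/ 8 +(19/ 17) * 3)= 2652/ 12217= 0.22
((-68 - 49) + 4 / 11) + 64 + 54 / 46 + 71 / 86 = -1101757 / 21758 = -50.64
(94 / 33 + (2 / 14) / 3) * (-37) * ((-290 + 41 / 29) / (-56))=-69052619 / 125048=-552.21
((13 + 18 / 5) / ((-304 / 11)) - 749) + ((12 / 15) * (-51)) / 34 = -1141217 / 1520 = -750.80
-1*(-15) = 15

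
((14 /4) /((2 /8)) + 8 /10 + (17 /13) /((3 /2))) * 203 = 620368 /195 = 3181.37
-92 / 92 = -1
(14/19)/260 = 7/2470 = 0.00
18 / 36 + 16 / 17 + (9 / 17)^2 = 995 / 578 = 1.72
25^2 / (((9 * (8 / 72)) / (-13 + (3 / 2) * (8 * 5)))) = 29375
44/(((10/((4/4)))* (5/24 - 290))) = -528/34775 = -0.02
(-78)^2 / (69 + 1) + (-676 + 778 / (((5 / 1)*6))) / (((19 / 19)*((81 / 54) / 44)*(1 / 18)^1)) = -2402038 / 7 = -343148.29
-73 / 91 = -0.80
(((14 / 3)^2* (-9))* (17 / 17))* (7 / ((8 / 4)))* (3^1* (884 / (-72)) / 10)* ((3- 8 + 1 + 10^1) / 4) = 75803 / 20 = 3790.15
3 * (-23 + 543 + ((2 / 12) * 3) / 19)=59283 / 38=1560.08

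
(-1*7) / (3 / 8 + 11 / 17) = -6.85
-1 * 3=-3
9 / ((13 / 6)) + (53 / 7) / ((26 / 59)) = 3883 / 182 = 21.34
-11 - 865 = -876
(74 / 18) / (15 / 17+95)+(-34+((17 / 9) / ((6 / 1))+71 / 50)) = -7090519 / 220050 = -32.22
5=5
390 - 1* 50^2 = -2110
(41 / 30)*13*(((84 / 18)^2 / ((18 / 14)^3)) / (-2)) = -8958131 / 98415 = -91.02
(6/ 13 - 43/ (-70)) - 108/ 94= -0.07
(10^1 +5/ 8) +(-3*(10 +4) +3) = -227/ 8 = -28.38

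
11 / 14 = 0.79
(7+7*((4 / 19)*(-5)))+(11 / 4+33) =2689 / 76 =35.38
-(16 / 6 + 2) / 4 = -7 / 6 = -1.17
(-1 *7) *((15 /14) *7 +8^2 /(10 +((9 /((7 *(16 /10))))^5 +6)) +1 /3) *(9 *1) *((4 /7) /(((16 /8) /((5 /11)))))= -9514561791165 /98958601951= -96.15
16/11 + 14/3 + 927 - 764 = 5581/33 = 169.12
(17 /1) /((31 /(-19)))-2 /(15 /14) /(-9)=-42737 /4185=-10.21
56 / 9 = 6.22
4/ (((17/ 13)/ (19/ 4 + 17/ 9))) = 20.31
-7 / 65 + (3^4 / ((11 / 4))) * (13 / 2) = 136813 / 715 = 191.35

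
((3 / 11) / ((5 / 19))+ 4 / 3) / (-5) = -391 / 825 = -0.47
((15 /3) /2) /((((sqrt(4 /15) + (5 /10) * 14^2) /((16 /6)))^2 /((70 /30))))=12605600 /2918268441 - 34300 * sqrt(15) /2918268441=0.00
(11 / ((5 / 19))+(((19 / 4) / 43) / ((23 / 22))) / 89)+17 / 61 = 2259386773 / 53692810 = 42.08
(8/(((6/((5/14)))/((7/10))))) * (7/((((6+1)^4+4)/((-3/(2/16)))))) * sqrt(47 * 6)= -56 * sqrt(282)/2405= -0.39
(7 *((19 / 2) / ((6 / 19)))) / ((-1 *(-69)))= 2527 / 828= 3.05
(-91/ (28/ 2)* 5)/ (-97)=0.34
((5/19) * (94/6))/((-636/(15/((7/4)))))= -1175/21147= -0.06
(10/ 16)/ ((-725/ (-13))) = 13/ 1160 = 0.01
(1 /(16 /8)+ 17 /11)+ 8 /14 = 403 /154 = 2.62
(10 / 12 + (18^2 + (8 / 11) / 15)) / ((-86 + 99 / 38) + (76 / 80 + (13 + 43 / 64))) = -21728096 / 4599529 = -4.72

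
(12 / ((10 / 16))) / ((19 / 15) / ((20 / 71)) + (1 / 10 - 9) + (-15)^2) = 5760 / 66179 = 0.09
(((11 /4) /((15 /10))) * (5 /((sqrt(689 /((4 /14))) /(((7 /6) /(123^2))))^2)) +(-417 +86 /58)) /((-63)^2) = -205234548397597435 /1960390187146319292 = -0.10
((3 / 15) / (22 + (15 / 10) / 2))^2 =16 / 207025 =0.00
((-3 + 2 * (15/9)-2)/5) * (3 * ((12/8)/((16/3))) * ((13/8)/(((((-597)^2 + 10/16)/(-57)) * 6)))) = 171/14037056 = 0.00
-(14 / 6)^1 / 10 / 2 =-7 / 60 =-0.12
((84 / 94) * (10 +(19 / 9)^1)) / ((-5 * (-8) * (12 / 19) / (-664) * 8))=-1203251 / 33840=-35.56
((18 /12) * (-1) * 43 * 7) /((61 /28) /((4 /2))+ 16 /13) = -109564 /563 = -194.61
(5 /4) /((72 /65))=325 /288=1.13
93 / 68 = 1.37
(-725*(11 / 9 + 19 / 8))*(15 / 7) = -134125 / 24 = -5588.54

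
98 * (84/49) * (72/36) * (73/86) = 12264/43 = 285.21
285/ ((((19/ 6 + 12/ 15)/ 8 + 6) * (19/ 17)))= 61200/ 1559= 39.26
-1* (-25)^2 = -625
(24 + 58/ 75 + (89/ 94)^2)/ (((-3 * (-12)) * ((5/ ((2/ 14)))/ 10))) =17011363/ 83500200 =0.20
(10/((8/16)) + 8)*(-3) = -84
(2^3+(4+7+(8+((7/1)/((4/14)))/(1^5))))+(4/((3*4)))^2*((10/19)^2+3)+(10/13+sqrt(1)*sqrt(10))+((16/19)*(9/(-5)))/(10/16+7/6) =sqrt(10)+940556659/18161910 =54.95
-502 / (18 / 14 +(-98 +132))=-3514 / 247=-14.23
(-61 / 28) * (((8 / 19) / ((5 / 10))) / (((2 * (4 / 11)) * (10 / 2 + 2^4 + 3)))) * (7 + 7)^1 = -671 / 456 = -1.47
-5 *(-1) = 5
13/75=0.17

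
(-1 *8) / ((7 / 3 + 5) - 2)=-3 / 2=-1.50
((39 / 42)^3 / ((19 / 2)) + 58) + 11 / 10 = 7714079 / 130340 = 59.18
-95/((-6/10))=475/3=158.33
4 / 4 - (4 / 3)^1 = -0.33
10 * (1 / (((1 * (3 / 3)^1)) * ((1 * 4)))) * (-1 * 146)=-365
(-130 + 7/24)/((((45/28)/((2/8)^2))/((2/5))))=-21791/10800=-2.02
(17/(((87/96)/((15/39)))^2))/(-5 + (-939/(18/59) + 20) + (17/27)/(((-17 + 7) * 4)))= -0.00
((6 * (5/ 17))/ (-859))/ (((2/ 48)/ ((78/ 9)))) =-6240/ 14603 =-0.43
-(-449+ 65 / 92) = 41243 / 92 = 448.29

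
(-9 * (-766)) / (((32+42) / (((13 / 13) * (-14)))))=-48258 / 37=-1304.27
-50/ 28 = -25/ 14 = -1.79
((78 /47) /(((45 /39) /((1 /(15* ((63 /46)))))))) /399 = 15548 /88607925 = 0.00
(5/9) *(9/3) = 5/3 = 1.67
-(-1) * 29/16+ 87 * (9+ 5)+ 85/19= 372183/304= 1224.29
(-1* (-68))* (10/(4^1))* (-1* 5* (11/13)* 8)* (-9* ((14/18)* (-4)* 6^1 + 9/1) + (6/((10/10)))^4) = -103448400/13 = -7957569.23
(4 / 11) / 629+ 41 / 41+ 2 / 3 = 34607 / 20757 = 1.67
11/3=3.67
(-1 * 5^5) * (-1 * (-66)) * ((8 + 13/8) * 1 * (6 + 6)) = -23821875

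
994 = 994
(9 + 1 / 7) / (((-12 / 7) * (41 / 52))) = -832 / 123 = -6.76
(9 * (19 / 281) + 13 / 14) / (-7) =-6047 / 27538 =-0.22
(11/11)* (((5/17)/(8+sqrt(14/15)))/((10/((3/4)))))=45/16082-3* sqrt(210)/128656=0.00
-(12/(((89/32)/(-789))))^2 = -91794456576/7921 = -11588745.94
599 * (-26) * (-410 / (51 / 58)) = 370349720 / 51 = 7261759.22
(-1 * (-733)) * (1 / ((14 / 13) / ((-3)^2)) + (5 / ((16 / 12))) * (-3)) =-59373 / 28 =-2120.46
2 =2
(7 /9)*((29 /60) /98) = 29 /7560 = 0.00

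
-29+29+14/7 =2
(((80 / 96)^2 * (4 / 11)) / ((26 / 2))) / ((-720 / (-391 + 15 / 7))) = 6805 / 648648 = 0.01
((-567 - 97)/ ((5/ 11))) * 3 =-21912/ 5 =-4382.40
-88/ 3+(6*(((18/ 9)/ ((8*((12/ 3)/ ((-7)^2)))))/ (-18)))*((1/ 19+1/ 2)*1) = -54533/ 1824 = -29.90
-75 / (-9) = 25 / 3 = 8.33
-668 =-668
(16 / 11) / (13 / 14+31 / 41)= 9184 / 10637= 0.86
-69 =-69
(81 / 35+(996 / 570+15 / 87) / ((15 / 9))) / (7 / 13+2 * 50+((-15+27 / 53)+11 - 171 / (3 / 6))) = -57570084 / 4068460025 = -0.01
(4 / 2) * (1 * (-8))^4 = 8192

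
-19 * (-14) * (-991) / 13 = -263606 / 13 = -20277.38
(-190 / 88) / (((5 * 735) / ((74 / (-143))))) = 703 / 2312310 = 0.00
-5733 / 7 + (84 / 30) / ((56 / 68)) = -4078 / 5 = -815.60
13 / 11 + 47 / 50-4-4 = -5.88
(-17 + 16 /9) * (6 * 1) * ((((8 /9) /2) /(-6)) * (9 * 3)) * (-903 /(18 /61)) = -558990.44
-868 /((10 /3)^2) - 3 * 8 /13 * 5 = -87.35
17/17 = 1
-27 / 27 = -1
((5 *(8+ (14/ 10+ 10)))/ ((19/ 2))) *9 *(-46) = -80316/ 19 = -4227.16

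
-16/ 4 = -4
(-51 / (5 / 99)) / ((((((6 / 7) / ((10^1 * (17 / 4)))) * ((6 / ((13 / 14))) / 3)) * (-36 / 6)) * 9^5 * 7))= 41327 / 4408992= 0.01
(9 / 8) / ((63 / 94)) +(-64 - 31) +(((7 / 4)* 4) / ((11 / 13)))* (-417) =-1091259 / 308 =-3543.05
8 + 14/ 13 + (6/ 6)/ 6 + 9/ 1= 1423/ 78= 18.24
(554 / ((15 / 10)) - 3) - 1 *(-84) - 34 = 1249 / 3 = 416.33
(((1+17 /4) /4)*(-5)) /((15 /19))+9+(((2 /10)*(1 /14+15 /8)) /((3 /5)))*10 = 2411 /336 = 7.18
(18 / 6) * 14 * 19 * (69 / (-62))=-27531 / 31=-888.10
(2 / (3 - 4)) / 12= -1 / 6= -0.17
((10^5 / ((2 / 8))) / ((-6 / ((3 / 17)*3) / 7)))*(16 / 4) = -16800000 / 17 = -988235.29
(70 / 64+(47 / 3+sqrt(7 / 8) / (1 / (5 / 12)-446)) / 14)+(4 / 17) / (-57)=2.21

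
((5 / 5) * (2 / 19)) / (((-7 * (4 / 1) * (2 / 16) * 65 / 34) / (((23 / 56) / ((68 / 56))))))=-46 / 8645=-0.01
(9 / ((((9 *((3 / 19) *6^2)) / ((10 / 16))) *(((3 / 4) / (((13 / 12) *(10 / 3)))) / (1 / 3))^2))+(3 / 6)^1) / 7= 1109963 / 9920232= 0.11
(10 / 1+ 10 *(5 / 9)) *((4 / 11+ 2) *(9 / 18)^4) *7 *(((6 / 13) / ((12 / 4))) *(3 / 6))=245 / 198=1.24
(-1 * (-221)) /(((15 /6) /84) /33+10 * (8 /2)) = 72072 /13045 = 5.52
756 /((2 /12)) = 4536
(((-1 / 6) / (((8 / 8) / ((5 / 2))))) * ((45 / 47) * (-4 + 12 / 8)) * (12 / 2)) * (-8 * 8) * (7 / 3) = -42000 / 47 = -893.62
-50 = -50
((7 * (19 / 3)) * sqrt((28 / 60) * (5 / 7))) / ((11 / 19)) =2527 * sqrt(3) / 99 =44.21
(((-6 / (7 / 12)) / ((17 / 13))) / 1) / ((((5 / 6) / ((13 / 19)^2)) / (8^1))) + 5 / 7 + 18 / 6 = -6795022 / 214795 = -31.63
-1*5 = -5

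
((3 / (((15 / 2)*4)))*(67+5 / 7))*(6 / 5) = 1422 / 175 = 8.13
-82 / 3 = -27.33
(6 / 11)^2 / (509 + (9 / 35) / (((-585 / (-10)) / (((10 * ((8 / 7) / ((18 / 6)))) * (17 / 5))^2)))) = 7223580 / 12376044923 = 0.00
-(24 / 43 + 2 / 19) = -542 / 817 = -0.66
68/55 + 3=233/55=4.24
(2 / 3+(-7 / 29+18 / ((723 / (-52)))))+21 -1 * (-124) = 3021988 / 20967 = 144.13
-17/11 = -1.55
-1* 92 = -92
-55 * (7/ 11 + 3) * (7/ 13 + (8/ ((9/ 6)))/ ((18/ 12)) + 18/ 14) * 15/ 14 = -2203000/ 1911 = -1152.80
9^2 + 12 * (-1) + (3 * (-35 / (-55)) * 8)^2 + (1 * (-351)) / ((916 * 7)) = 234463605 / 775852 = 302.20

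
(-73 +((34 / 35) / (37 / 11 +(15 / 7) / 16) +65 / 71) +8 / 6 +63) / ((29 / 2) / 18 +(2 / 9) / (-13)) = -1783402556 / 188152485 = -9.48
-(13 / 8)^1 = -13 / 8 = -1.62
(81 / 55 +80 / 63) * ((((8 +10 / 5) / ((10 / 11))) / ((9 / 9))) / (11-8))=10.06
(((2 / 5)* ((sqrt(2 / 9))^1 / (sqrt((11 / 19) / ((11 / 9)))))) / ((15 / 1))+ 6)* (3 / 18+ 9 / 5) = 11.84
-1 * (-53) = 53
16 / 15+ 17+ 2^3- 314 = -4319 / 15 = -287.93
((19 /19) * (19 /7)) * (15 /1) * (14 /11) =570 /11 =51.82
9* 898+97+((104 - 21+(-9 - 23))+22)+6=8258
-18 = -18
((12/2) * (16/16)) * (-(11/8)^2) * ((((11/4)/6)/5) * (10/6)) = -1331/768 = -1.73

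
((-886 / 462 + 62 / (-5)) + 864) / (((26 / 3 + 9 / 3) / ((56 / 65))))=603928 / 9625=62.75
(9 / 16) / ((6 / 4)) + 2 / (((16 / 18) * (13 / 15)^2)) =4557 / 1352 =3.37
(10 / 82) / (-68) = -5 / 2788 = -0.00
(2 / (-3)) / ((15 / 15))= -2 / 3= -0.67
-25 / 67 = -0.37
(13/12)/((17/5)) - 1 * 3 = -547/204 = -2.68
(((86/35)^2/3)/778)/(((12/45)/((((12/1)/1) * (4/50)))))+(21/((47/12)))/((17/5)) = 3019835712/1903717375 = 1.59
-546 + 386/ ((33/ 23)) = -9140/ 33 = -276.97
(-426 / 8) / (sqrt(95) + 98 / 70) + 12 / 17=-4.07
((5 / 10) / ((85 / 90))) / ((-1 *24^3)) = -1 / 26112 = -0.00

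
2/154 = 1/77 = 0.01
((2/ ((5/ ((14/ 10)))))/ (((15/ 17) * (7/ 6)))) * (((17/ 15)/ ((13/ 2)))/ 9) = 2312/ 219375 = 0.01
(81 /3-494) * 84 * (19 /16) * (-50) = 4658325 /2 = 2329162.50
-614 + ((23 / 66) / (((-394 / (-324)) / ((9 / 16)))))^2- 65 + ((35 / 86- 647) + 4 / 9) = -616488262183253 / 465231115008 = -1325.12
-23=-23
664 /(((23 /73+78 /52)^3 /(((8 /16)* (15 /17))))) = 3099687456 /63272725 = 48.99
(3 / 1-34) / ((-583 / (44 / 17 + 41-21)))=11904 / 9911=1.20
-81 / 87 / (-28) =27 / 812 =0.03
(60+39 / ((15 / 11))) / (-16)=-443 / 80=-5.54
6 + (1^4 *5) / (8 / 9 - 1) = -39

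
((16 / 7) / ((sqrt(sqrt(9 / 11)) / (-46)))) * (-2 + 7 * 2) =-2944 * 11^(1 / 4) * sqrt(3) / 7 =-1326.63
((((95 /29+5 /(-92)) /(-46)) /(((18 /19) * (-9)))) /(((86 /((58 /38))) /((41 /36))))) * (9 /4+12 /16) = 39155 /78613632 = 0.00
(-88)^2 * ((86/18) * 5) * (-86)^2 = 12314044160/9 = 1368227128.89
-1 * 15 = -15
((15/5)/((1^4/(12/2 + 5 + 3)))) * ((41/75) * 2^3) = 4592/25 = 183.68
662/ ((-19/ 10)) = -6620/ 19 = -348.42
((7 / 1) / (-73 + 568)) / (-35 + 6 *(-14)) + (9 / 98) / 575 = 3877 / 94837050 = 0.00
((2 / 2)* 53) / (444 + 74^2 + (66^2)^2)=53 / 18980656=0.00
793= 793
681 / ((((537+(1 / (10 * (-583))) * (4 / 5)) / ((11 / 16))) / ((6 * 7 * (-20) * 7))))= -80248273875 / 15653546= -5126.52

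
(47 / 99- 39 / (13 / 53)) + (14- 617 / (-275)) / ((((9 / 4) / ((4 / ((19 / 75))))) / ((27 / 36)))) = -137374 / 1881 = -73.03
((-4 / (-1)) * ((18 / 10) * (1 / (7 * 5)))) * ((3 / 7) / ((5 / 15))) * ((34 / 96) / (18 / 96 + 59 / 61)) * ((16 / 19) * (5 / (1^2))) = 1791936 / 5246185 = 0.34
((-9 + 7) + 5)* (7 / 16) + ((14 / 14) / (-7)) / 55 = 8069 / 6160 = 1.31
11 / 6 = 1.83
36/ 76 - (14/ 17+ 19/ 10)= -7267/ 3230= -2.25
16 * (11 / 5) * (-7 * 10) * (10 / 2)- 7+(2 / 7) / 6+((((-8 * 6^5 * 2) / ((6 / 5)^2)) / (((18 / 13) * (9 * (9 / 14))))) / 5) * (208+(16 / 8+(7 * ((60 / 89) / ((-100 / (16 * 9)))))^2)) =-1409526194702 / 2495115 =-564914.32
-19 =-19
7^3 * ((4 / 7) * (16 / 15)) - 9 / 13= 208.37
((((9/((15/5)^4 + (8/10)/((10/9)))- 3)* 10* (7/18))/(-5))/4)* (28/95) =32144/194085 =0.17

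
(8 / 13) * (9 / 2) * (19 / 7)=684 / 91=7.52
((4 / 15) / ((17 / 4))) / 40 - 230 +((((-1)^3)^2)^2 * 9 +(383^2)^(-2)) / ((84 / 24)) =-43676250543805156 / 192045139784925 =-227.43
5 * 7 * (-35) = -1225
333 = 333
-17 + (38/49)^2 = -39373/2401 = -16.40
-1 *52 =-52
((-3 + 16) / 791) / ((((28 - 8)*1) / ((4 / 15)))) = 13 / 59325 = 0.00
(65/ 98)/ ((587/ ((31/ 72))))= 2015/ 4141872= 0.00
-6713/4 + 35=-6573/4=-1643.25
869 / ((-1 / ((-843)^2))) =-617553981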